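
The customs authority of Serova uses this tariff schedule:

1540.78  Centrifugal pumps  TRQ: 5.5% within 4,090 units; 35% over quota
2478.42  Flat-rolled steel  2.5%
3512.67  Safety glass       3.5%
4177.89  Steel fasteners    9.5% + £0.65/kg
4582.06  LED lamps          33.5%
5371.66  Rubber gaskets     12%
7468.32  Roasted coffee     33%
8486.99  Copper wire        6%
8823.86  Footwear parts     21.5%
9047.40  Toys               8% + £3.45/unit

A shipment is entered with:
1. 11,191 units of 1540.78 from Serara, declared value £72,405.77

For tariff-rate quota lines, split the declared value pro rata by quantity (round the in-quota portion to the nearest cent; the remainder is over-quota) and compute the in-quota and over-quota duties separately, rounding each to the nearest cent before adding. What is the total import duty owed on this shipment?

Line 1 (1540.78, Serara, 11,191 units, £72,405.77):
Code 1540.78 is under a tariff-rate quota (threshold 4,090 units). In-quota: 4,090 units at 5.5%; over-quota: 7,101 units at 35%.
Pro-rata value split: in-quota = £72,405.77 × 4,090/11,191 = £26,462.30; over-quota = £72,405.77 − £26,462.30 = £45,943.47.
In-quota duty = £26,462.30 × 5.5% = £1,455.43. Over-quota duty = £45,943.47 × 35% = £16,080.21.
Line duty = £1,455.43 + £16,080.21 = £17,535.64.

£17,535.64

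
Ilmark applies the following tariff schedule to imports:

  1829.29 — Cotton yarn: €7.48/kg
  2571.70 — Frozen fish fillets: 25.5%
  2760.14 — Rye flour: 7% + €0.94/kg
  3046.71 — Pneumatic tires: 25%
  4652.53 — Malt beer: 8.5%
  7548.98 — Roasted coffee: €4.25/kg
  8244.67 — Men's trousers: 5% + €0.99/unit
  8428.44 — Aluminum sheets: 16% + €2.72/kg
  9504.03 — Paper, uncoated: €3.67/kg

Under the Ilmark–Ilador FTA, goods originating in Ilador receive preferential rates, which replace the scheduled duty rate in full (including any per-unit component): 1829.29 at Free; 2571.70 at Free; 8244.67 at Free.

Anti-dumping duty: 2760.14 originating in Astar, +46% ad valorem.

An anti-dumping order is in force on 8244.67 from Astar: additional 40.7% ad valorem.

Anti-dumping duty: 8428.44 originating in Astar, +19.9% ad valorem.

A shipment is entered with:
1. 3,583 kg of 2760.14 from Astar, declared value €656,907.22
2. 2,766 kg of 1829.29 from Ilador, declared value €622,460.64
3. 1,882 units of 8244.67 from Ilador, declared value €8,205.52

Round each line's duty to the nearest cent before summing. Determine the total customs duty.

€351,528.85

Line 1 (2760.14, Astar, 3,583 kg, €656,907.22):
Base rate for 2760.14 is 7% + €0.94/kg.
Additional duty on 2760.14 from Astar: +46%. Applied ad valorem rate: 7% + 46% = 53%.
Duty = €656,907.22 × 53% + 3,583 × €0.94 = €351,528.85.
Line 2 (1829.29, Ilador, 2,766 kg, €622,460.64):
Base rate for 1829.29 is €7.48/kg.
Origin Ilador qualifies under the Ilmark–Ilador agreement and 1829.29 is covered: preferential rate Free applies instead.
Duty = €622,460.64 × 0% = €0.00.
Line 3 (8244.67, Ilador, 1,882 units, €8,205.52):
Base rate for 8244.67 is 5% + €0.99/unit.
Origin Ilador qualifies under the Ilmark–Ilador agreement and 8244.67 is covered: preferential rate Free applies instead.
The additional-duty order on 8244.67 targets Astar, not Ilador; it does not apply.
Duty = €8,205.52 × 0% = €0.00.
Total = €351,528.85 + €0.00 + €0.00 = €351,528.85.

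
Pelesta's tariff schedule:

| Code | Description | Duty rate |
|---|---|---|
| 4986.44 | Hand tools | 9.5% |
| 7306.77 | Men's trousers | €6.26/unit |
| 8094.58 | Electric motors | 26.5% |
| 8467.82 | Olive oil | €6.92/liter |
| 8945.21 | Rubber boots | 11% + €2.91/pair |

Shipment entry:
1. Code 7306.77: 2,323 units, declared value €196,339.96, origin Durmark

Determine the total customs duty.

Line 1 (7306.77, Durmark, 2,323 units, €196,339.96):
Base rate for 7306.77 is €6.26/unit.
Duty = 2,323 × €6.26 = €14,541.98.

€14,541.98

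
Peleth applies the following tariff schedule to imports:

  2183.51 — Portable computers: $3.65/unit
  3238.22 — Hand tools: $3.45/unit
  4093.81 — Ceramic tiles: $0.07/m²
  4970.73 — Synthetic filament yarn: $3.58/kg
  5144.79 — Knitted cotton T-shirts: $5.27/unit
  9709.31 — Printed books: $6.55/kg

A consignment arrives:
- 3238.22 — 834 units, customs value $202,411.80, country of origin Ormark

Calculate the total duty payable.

Line 1 (3238.22, Ormark, 834 units, $202,411.80):
Base rate for 3238.22 is $3.45/unit.
Duty = 834 × $3.45 = $2,877.30.

$2,877.30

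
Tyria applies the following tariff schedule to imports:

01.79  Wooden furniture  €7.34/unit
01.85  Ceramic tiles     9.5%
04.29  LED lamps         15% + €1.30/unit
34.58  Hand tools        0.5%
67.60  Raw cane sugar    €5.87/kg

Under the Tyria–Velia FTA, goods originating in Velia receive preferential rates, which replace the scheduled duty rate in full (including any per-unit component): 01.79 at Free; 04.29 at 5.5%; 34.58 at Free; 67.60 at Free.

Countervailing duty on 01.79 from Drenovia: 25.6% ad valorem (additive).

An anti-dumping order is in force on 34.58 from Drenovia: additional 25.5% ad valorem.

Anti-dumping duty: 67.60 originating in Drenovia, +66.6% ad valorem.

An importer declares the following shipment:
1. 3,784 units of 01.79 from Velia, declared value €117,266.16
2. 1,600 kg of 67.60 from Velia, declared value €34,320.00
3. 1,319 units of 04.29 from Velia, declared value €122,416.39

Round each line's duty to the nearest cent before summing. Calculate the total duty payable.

Line 1 (01.79, Velia, 3,784 units, €117,266.16):
Base rate for 01.79 is €7.34/unit.
Origin Velia qualifies under the Tyria–Velia agreement and 01.79 is covered: preferential rate Free applies instead.
The additional-duty order on 01.79 targets Drenovia, not Velia; it does not apply.
Duty = €117,266.16 × 0% = €0.00.
Line 2 (67.60, Velia, 1,600 kg, €34,320.00):
Base rate for 67.60 is €5.87/kg.
Origin Velia qualifies under the Tyria–Velia agreement and 67.60 is covered: preferential rate Free applies instead.
The additional-duty order on 67.60 targets Drenovia, not Velia; it does not apply.
Duty = €34,320.00 × 0% = €0.00.
Line 3 (04.29, Velia, 1,319 units, €122,416.39):
Base rate for 04.29 is 15% + €1.30/unit.
Origin Velia qualifies under the Tyria–Velia agreement and 04.29 is covered: preferential rate 5.5% applies instead.
Duty = €122,416.39 × 5.5% = €6,732.90.
Total = €0.00 + €0.00 + €6,732.90 = €6,732.90.

€6,732.90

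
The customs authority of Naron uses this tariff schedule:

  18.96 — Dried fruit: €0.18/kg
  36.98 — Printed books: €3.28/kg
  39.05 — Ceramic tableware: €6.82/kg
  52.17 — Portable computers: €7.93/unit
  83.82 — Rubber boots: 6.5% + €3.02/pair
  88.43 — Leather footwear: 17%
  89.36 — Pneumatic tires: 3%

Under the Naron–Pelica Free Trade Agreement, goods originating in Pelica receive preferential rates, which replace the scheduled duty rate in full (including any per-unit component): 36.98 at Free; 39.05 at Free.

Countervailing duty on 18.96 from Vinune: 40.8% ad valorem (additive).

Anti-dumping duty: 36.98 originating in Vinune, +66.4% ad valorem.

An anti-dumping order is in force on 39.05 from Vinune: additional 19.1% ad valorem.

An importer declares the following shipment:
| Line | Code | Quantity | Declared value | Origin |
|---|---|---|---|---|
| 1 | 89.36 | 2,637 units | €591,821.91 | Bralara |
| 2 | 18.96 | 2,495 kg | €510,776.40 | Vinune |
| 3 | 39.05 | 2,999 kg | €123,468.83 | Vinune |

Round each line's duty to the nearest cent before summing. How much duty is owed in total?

€270,636.26

Line 1 (89.36, Bralara, 2,637 units, €591,821.91):
Base rate for 89.36 is 3%.
Duty = €591,821.91 × 3% = €17,754.66.
Line 2 (18.96, Vinune, 2,495 kg, €510,776.40):
Base rate for 18.96 is €0.18/kg.
Additional duty on 18.96 from Vinune: +40.8% ad valorem. Applied ad valorem rate = 40.8%.
Duty = €510,776.40 × 40.8% + 2,495 × €0.18 = €208,845.87.
Line 3 (39.05, Vinune, 2,999 kg, €123,468.83):
Base rate for 39.05 is €6.82/kg.
39.05 has an FTA preferential rate, but origin Vinune is not Pelica; base rate stands.
Additional duty on 39.05 from Vinune: +19.1% ad valorem. Applied ad valorem rate = 19.1%.
Duty = €123,468.83 × 19.1% + 2,999 × €6.82 = €44,035.73.
Total = €17,754.66 + €208,845.87 + €44,035.73 = €270,636.26.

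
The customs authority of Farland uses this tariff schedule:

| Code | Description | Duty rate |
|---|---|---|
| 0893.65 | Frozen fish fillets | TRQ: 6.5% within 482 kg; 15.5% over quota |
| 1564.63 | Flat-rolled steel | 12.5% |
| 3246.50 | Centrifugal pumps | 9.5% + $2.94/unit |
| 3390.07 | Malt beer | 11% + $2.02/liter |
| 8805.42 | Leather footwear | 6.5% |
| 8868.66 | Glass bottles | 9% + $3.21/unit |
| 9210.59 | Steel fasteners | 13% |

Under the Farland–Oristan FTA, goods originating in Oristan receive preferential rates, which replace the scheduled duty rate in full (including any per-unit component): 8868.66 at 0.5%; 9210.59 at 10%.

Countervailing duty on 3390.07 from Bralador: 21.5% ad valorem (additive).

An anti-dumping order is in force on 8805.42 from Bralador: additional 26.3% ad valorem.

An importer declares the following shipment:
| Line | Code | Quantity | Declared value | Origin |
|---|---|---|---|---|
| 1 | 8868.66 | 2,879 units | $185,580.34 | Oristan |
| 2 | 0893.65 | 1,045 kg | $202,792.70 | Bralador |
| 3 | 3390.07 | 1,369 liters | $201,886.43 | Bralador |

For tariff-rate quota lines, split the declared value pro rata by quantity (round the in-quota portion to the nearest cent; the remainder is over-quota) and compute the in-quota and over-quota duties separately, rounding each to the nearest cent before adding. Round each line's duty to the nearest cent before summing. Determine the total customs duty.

$92,320.92

Line 1 (8868.66, Oristan, 2,879 units, $185,580.34):
Base rate for 8868.66 is 9% + $3.21/unit.
Origin Oristan qualifies under the Farland–Oristan agreement and 8868.66 is covered: preferential rate 0.5% applies instead.
Duty = $185,580.34 × 0.5% = $927.90.
Line 2 (0893.65, Bralador, 1,045 kg, $202,792.70):
Code 0893.65 is under a tariff-rate quota (threshold 482 kg). In-quota: 482 kg at 6.5%; over-quota: 563 kg at 15.5%.
Pro-rata value split: in-quota = $202,792.70 × 482/1,045 = $93,536.92; over-quota = $202,792.70 − $93,536.92 = $109,255.78.
In-quota duty = $93,536.92 × 6.5% = $6,079.90. Over-quota duty = $109,255.78 × 15.5% = $16,934.65.
Line duty = $6,079.90 + $16,934.65 = $23,014.55.
Line 3 (3390.07, Bralador, 1,369 liters, $201,886.43):
Base rate for 3390.07 is 11% + $2.02/liter.
Additional duty on 3390.07 from Bralador: +21.5%. Applied ad valorem rate: 11% + 21.5% = 32.5%.
Duty = $201,886.43 × 32.5% + 1,369 × $2.02 = $68,378.47.
Total = $927.90 + $23,014.55 + $68,378.47 = $92,320.92.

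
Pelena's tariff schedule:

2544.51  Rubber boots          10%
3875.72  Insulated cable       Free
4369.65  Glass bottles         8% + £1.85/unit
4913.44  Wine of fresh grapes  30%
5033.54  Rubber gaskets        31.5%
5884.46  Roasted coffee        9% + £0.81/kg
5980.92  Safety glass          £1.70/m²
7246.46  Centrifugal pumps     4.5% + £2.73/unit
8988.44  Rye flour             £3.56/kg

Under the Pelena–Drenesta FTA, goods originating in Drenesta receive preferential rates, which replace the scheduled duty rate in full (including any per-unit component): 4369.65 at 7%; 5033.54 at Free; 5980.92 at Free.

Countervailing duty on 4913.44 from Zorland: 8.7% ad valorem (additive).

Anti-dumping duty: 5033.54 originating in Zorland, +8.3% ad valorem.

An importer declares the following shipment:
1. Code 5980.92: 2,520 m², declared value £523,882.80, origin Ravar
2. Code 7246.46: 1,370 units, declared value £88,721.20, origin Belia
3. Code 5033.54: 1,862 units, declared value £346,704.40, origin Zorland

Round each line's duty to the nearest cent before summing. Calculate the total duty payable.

Line 1 (5980.92, Ravar, 2,520 m², £523,882.80):
Base rate for 5980.92 is £1.70/m².
5980.92 has an FTA preferential rate, but origin Ravar is not Drenesta; base rate stands.
Duty = 2,520 × £1.70 = £4,284.00.
Line 2 (7246.46, Belia, 1,370 units, £88,721.20):
Base rate for 7246.46 is 4.5% + £2.73/unit.
Duty = £88,721.20 × 4.5% + 1,370 × £2.73 = £7,732.55.
Line 3 (5033.54, Zorland, 1,862 units, £346,704.40):
Base rate for 5033.54 is 31.5%.
5033.54 has an FTA preferential rate, but origin Zorland is not Drenesta; base rate stands.
Additional duty on 5033.54 from Zorland: +8.3%. Applied ad valorem rate: 31.5% + 8.3% = 39.8%.
Duty = £346,704.40 × 39.8% = £137,988.35.
Total = £4,284.00 + £7,732.55 + £137,988.35 = £150,004.90.

£150,004.90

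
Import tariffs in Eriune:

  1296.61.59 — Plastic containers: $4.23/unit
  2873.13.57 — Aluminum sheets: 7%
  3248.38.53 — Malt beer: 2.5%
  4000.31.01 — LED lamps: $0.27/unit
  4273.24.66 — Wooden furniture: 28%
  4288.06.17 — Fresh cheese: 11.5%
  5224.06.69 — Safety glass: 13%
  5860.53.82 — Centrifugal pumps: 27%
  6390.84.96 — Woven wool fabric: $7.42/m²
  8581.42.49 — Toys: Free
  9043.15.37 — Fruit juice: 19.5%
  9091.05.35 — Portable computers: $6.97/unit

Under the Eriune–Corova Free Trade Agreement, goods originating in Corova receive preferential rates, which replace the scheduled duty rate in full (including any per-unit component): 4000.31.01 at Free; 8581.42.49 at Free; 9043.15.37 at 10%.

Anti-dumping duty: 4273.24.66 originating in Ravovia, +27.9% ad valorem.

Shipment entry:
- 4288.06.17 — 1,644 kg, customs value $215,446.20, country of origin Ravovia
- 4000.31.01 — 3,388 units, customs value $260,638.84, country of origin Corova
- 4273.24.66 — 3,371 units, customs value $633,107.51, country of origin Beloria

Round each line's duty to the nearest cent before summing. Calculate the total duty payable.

$202,046.41

Line 1 (4288.06.17, Ravovia, 1,644 kg, $215,446.20):
Base rate for 4288.06.17 is 11.5%.
Duty = $215,446.20 × 11.5% = $24,776.31.
Line 2 (4000.31.01, Corova, 3,388 units, $260,638.84):
Base rate for 4000.31.01 is $0.27/unit.
Origin Corova qualifies under the Eriune–Corova agreement and 4000.31.01 is covered: preferential rate Free applies instead.
Duty = $260,638.84 × 0% = $0.00.
Line 3 (4273.24.66, Beloria, 3,371 units, $633,107.51):
Base rate for 4273.24.66 is 28%.
The additional-duty order on 4273.24.66 targets Ravovia, not Beloria; it does not apply.
Duty = $633,107.51 × 28% = $177,270.10.
Total = $24,776.31 + $0.00 + $177,270.10 = $202,046.41.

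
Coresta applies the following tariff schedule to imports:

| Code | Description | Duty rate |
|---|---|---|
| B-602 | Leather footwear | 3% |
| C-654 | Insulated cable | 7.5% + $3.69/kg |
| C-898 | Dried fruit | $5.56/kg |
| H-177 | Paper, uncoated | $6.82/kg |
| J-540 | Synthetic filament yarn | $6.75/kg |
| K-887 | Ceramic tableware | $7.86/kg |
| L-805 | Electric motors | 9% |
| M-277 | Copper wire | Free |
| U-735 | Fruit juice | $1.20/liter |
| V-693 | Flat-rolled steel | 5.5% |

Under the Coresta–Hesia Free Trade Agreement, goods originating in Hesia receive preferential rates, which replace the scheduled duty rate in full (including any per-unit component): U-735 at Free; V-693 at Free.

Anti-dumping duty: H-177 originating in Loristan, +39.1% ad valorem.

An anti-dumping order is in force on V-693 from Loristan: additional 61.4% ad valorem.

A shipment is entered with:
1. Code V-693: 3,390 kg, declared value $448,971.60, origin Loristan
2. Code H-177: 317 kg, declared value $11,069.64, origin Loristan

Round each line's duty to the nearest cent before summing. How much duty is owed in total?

$306,852.17

Line 1 (V-693, Loristan, 3,390 kg, $448,971.60):
Base rate for V-693 is 5.5%.
V-693 has an FTA preferential rate, but origin Loristan is not Hesia; base rate stands.
Additional duty on V-693 from Loristan: +61.4%. Applied ad valorem rate: 5.5% + 61.4% = 66.9%.
Duty = $448,971.60 × 66.9% = $300,362.00.
Line 2 (H-177, Loristan, 317 kg, $11,069.64):
Base rate for H-177 is $6.82/kg.
Additional duty on H-177 from Loristan: +39.1% ad valorem. Applied ad valorem rate = 39.1%.
Duty = $11,069.64 × 39.1% + 317 × $6.82 = $6,490.17.
Total = $300,362.00 + $6,490.17 = $306,852.17.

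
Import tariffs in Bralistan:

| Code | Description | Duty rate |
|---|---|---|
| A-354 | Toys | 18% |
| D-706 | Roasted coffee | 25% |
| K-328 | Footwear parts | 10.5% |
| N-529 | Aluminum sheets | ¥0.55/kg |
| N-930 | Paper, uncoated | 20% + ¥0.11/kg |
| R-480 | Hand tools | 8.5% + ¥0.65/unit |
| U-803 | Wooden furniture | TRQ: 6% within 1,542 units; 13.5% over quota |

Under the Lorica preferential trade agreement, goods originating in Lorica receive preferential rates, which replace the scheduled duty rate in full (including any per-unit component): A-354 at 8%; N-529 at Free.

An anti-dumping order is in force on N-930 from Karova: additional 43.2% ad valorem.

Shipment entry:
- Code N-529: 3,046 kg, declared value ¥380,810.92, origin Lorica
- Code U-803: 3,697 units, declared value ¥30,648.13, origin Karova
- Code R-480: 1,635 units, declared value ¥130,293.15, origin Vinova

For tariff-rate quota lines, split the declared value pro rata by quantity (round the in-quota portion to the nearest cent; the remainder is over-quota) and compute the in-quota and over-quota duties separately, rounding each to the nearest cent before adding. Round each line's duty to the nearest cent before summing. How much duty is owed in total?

Line 1 (N-529, Lorica, 3,046 kg, ¥380,810.92):
Base rate for N-529 is ¥0.55/kg.
Origin Lorica qualifies under the Bralistan–Lorica agreement and N-529 is covered: preferential rate Free applies instead.
Duty = ¥380,810.92 × 0% = ¥0.00.
Line 2 (U-803, Karova, 3,697 units, ¥30,648.13):
Code U-803 is under a tariff-rate quota (threshold 1,542 units). In-quota: 1,542 units at 6%; over-quota: 2,155 units at 13.5%.
Pro-rata value split: in-quota = ¥30,648.13 × 1,542/3,697 = ¥12,783.18; over-quota = ¥30,648.13 − ¥12,783.18 = ¥17,864.95.
In-quota duty = ¥12,783.18 × 6% = ¥766.99. Over-quota duty = ¥17,864.95 × 13.5% = ¥2,411.77.
Line duty = ¥766.99 + ¥2,411.77 = ¥3,178.76.
Line 3 (R-480, Vinova, 1,635 units, ¥130,293.15):
Base rate for R-480 is 8.5% + ¥0.65/unit.
Duty = ¥130,293.15 × 8.5% + 1,635 × ¥0.65 = ¥12,137.67.
Total = ¥0.00 + ¥3,178.76 + ¥12,137.67 = ¥15,316.43.

¥15,316.43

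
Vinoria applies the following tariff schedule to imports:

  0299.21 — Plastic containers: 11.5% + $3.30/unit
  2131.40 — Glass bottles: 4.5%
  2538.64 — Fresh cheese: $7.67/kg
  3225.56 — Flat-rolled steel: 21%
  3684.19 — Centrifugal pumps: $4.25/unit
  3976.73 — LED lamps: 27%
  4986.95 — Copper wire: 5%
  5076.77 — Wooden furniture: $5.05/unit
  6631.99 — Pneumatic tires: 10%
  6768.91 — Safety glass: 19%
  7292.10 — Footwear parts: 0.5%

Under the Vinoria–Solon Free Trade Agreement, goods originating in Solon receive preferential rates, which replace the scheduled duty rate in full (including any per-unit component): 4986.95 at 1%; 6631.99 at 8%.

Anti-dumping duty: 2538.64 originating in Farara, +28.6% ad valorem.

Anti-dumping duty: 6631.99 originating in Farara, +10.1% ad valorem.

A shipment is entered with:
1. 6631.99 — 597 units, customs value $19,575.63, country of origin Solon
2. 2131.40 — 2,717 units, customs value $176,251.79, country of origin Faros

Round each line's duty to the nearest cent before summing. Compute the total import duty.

Line 1 (6631.99, Solon, 597 units, $19,575.63):
Base rate for 6631.99 is 10%.
Origin Solon qualifies under the Vinoria–Solon agreement and 6631.99 is covered: preferential rate 8% applies instead.
The additional-duty order on 6631.99 targets Farara, not Solon; it does not apply.
Duty = $19,575.63 × 8% = $1,566.05.
Line 2 (2131.40, Faros, 2,717 units, $176,251.79):
Base rate for 2131.40 is 4.5%.
Duty = $176,251.79 × 4.5% = $7,931.33.
Total = $1,566.05 + $7,931.33 = $9,497.38.

$9,497.38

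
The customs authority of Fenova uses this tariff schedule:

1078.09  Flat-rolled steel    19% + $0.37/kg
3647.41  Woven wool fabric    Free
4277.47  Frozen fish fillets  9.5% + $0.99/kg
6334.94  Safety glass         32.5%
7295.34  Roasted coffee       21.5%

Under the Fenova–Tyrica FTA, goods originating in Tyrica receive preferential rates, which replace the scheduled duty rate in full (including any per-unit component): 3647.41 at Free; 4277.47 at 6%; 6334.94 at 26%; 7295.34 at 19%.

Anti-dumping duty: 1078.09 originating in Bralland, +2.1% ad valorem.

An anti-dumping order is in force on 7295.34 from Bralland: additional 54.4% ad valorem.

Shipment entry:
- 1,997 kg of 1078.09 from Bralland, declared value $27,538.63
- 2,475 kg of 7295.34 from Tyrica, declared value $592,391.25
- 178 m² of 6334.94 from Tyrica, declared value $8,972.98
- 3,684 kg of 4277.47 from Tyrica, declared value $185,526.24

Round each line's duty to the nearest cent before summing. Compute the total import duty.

$132,568.42

Line 1 (1078.09, Bralland, 1,997 kg, $27,538.63):
Base rate for 1078.09 is 19% + $0.37/kg.
Additional duty on 1078.09 from Bralland: +2.1%. Applied ad valorem rate: 19% + 2.1% = 21.1%.
Duty = $27,538.63 × 21.1% + 1,997 × $0.37 = $6,549.54.
Line 2 (7295.34, Tyrica, 2,475 kg, $592,391.25):
Base rate for 7295.34 is 21.5%.
Origin Tyrica qualifies under the Fenova–Tyrica agreement and 7295.34 is covered: preferential rate 19% applies instead.
The additional-duty order on 7295.34 targets Bralland, not Tyrica; it does not apply.
Duty = $592,391.25 × 19% = $112,554.34.
Line 3 (6334.94, Tyrica, 178 m², $8,972.98):
Base rate for 6334.94 is 32.5%.
Origin Tyrica qualifies under the Fenova–Tyrica agreement and 6334.94 is covered: preferential rate 26% applies instead.
Duty = $8,972.98 × 26% = $2,332.97.
Line 4 (4277.47, Tyrica, 3,684 kg, $185,526.24):
Base rate for 4277.47 is 9.5% + $0.99/kg.
Origin Tyrica qualifies under the Fenova–Tyrica agreement and 4277.47 is covered: preferential rate 6% applies instead.
Duty = $185,526.24 × 6% = $11,131.57.
Total = $6,549.54 + $112,554.34 + $2,332.97 + $11,131.57 = $132,568.42.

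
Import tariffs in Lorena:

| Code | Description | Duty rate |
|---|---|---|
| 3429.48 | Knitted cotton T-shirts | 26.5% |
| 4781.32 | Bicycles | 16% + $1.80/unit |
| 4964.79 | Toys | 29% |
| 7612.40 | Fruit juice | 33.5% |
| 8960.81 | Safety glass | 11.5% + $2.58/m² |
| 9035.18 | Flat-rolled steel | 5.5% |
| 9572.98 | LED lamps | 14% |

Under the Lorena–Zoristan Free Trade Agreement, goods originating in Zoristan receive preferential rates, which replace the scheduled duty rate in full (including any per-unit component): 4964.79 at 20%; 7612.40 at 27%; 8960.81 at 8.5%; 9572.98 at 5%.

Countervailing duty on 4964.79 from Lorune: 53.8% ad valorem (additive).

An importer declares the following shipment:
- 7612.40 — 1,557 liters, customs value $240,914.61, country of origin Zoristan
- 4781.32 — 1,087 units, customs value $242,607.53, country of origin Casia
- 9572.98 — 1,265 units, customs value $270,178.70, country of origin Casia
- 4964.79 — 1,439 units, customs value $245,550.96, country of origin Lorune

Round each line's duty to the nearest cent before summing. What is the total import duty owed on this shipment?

Line 1 (7612.40, Zoristan, 1,557 liters, $240,914.61):
Base rate for 7612.40 is 33.5%.
Origin Zoristan qualifies under the Lorena–Zoristan agreement and 7612.40 is covered: preferential rate 27% applies instead.
Duty = $240,914.61 × 27% = $65,046.94.
Line 2 (4781.32, Casia, 1,087 units, $242,607.53):
Base rate for 4781.32 is 16% + $1.80/unit.
Duty = $242,607.53 × 16% + 1,087 × $1.80 = $40,773.80.
Line 3 (9572.98, Casia, 1,265 units, $270,178.70):
Base rate for 9572.98 is 14%.
9572.98 has an FTA preferential rate, but origin Casia is not Zoristan; base rate stands.
Duty = $270,178.70 × 14% = $37,825.02.
Line 4 (4964.79, Lorune, 1,439 units, $245,550.96):
Base rate for 4964.79 is 29%.
4964.79 has an FTA preferential rate, but origin Lorune is not Zoristan; base rate stands.
Additional duty on 4964.79 from Lorune: +53.8%. Applied ad valorem rate: 29% + 53.8% = 82.8%.
Duty = $245,550.96 × 82.8% = $203,316.19.
Total = $65,046.94 + $40,773.80 + $37,825.02 + $203,316.19 = $346,961.95.

$346,961.95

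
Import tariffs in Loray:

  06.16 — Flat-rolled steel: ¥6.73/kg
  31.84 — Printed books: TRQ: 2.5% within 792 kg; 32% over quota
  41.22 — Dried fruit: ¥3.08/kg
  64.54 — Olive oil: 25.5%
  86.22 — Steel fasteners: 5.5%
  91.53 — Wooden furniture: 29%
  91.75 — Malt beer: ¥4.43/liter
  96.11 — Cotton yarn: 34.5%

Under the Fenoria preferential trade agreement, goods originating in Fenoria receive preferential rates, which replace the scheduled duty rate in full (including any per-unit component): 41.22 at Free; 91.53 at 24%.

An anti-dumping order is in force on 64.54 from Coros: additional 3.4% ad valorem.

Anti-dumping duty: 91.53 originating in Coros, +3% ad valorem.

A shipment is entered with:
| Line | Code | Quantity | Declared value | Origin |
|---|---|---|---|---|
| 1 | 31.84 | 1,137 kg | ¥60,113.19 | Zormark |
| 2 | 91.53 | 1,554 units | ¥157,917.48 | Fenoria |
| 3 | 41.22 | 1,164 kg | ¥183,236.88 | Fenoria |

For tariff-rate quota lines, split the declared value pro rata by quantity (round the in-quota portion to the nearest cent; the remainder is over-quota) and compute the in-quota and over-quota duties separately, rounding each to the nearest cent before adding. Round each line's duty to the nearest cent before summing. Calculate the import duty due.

Line 1 (31.84, Zormark, 1,137 kg, ¥60,113.19):
Code 31.84 is under a tariff-rate quota (threshold 792 kg). In-quota: 792 kg at 2.5%; over-quota: 345 kg at 32%.
Pro-rata value split: in-quota = ¥60,113.19 × 792/1,137 = ¥41,873.04; over-quota = ¥60,113.19 − ¥41,873.04 = ¥18,240.15.
In-quota duty = ¥41,873.04 × 2.5% = ¥1,046.83. Over-quota duty = ¥18,240.15 × 32% = ¥5,836.85.
Line duty = ¥1,046.83 + ¥5,836.85 = ¥6,883.68.
Line 2 (91.53, Fenoria, 1,554 units, ¥157,917.48):
Base rate for 91.53 is 29%.
Origin Fenoria qualifies under the Loray–Fenoria agreement and 91.53 is covered: preferential rate 24% applies instead.
The additional-duty order on 91.53 targets Coros, not Fenoria; it does not apply.
Duty = ¥157,917.48 × 24% = ¥37,900.20.
Line 3 (41.22, Fenoria, 1,164 kg, ¥183,236.88):
Base rate for 41.22 is ¥3.08/kg.
Origin Fenoria qualifies under the Loray–Fenoria agreement and 41.22 is covered: preferential rate Free applies instead.
Duty = ¥183,236.88 × 0% = ¥0.00.
Total = ¥6,883.68 + ¥37,900.20 + ¥0.00 = ¥44,783.88.

¥44,783.88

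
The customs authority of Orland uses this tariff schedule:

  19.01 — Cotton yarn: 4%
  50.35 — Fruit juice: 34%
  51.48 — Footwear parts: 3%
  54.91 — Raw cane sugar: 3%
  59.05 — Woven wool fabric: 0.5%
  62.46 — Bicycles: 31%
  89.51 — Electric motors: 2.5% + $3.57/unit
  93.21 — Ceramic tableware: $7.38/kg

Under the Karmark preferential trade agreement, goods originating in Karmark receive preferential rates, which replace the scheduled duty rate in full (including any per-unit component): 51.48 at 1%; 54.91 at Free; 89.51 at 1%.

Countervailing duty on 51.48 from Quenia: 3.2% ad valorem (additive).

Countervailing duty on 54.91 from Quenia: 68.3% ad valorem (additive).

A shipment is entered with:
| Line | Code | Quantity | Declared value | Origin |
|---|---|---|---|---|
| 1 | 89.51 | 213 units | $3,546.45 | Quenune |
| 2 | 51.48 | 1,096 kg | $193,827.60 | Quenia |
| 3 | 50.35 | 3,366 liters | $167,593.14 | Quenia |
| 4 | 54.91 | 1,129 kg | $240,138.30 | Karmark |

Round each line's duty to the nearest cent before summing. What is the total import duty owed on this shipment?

$69,848.05

Line 1 (89.51, Quenune, 213 units, $3,546.45):
Base rate for 89.51 is 2.5% + $3.57/unit.
89.51 has an FTA preferential rate, but origin Quenune is not Karmark; base rate stands.
Duty = $3,546.45 × 2.5% + 213 × $3.57 = $849.07.
Line 2 (51.48, Quenia, 1,096 kg, $193,827.60):
Base rate for 51.48 is 3%.
51.48 has an FTA preferential rate, but origin Quenia is not Karmark; base rate stands.
Additional duty on 51.48 from Quenia: +3.2%. Applied ad valorem rate: 3% + 3.2% = 6.2%.
Duty = $193,827.60 × 6.2% = $12,017.31.
Line 3 (50.35, Quenia, 3,366 liters, $167,593.14):
Base rate for 50.35 is 34%.
Duty = $167,593.14 × 34% = $56,981.67.
Line 4 (54.91, Karmark, 1,129 kg, $240,138.30):
Base rate for 54.91 is 3%.
Origin Karmark qualifies under the Orland–Karmark agreement and 54.91 is covered: preferential rate Free applies instead.
The additional-duty order on 54.91 targets Quenia, not Karmark; it does not apply.
Duty = $240,138.30 × 0% = $0.00.
Total = $849.07 + $12,017.31 + $56,981.67 + $0.00 = $69,848.05.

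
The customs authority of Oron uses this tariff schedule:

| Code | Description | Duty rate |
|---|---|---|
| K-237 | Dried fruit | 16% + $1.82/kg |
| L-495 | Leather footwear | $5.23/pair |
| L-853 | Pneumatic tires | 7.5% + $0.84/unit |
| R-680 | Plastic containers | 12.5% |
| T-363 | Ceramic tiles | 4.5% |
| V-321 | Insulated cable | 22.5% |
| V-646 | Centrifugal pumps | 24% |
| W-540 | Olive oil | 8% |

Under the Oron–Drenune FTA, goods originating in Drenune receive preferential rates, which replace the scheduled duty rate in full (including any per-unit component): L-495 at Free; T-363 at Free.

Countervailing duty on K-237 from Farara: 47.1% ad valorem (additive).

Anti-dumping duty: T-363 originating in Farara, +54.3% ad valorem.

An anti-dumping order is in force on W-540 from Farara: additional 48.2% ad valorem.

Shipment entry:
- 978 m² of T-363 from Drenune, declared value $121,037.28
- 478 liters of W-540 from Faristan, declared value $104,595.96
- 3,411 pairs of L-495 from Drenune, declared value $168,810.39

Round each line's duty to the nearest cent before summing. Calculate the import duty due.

$8,367.68

Line 1 (T-363, Drenune, 978 m², $121,037.28):
Base rate for T-363 is 4.5%.
Origin Drenune qualifies under the Oron–Drenune agreement and T-363 is covered: preferential rate Free applies instead.
The additional-duty order on T-363 targets Farara, not Drenune; it does not apply.
Duty = $121,037.28 × 0% = $0.00.
Line 2 (W-540, Faristan, 478 liters, $104,595.96):
Base rate for W-540 is 8%.
The additional-duty order on W-540 targets Farara, not Faristan; it does not apply.
Duty = $104,595.96 × 8% = $8,367.68.
Line 3 (L-495, Drenune, 3,411 pairs, $168,810.39):
Base rate for L-495 is $5.23/pair.
Origin Drenune qualifies under the Oron–Drenune agreement and L-495 is covered: preferential rate Free applies instead.
Duty = $168,810.39 × 0% = $0.00.
Total = $0.00 + $8,367.68 + $0.00 = $8,367.68.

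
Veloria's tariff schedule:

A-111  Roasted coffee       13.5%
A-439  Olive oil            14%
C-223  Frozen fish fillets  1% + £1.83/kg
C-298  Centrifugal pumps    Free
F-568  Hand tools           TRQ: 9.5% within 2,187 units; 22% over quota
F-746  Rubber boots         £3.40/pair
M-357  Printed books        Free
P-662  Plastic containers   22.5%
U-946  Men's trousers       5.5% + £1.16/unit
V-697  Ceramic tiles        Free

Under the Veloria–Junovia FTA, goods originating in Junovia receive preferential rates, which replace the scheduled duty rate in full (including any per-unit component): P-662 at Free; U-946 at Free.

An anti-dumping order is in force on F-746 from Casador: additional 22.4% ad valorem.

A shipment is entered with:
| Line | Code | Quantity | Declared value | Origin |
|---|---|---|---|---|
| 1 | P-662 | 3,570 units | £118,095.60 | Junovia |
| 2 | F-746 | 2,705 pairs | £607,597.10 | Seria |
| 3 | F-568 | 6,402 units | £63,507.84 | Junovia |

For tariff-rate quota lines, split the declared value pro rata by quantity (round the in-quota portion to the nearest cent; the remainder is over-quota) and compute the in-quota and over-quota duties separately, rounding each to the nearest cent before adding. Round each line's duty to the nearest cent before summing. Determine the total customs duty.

£20,456.85

Line 1 (P-662, Junovia, 3,570 units, £118,095.60):
Base rate for P-662 is 22.5%.
Origin Junovia qualifies under the Veloria–Junovia agreement and P-662 is covered: preferential rate Free applies instead.
Duty = £118,095.60 × 0% = £0.00.
Line 2 (F-746, Seria, 2,705 pairs, £607,597.10):
Base rate for F-746 is £3.40/pair.
The additional-duty order on F-746 targets Casador, not Seria; it does not apply.
Duty = 2,705 × £3.40 = £9,197.00.
Line 3 (F-568, Junovia, 6,402 units, £63,507.84):
Code F-568 is under a tariff-rate quota (threshold 2,187 units). In-quota: 2,187 units at 9.5%; over-quota: 4,215 units at 22%.
Pro-rata value split: in-quota = £63,507.84 × 2,187/6,402 = £21,695.04; over-quota = £63,507.84 − £21,695.04 = £41,812.80.
In-quota duty = £21,695.04 × 9.5% = £2,061.03. Over-quota duty = £41,812.80 × 22% = £9,198.82.
Line duty = £2,061.03 + £9,198.82 = £11,259.85.
Total = £0.00 + £9,197.00 + £11,259.85 = £20,456.85.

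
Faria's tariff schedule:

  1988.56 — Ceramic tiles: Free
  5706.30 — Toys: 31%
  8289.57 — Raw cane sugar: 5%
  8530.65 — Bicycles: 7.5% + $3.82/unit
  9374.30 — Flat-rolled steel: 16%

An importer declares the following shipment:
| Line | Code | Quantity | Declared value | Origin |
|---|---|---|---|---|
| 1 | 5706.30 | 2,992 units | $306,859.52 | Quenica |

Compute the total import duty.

$95,126.45

Line 1 (5706.30, Quenica, 2,992 units, $306,859.52):
Base rate for 5706.30 is 31%.
Duty = $306,859.52 × 31% = $95,126.45.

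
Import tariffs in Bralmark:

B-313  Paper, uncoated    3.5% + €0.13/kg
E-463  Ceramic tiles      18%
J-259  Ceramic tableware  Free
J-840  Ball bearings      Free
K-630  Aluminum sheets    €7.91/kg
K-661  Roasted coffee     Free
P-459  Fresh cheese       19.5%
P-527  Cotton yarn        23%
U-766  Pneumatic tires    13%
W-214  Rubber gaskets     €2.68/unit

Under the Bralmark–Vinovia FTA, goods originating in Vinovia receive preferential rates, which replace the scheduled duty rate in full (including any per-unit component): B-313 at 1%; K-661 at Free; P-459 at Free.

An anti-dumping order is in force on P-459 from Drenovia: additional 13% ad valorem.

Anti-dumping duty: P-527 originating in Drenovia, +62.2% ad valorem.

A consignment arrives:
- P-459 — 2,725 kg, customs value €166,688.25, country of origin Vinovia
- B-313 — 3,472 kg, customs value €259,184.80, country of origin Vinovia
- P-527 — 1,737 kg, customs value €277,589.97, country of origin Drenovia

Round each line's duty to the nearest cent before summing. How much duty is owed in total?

Line 1 (P-459, Vinovia, 2,725 kg, €166,688.25):
Base rate for P-459 is 19.5%.
Origin Vinovia qualifies under the Bralmark–Vinovia agreement and P-459 is covered: preferential rate Free applies instead.
The additional-duty order on P-459 targets Drenovia, not Vinovia; it does not apply.
Duty = €166,688.25 × 0% = €0.00.
Line 2 (B-313, Vinovia, 3,472 kg, €259,184.80):
Base rate for B-313 is 3.5% + €0.13/kg.
Origin Vinovia qualifies under the Bralmark–Vinovia agreement and B-313 is covered: preferential rate 1% applies instead.
Duty = €259,184.80 × 1% = €2,591.85.
Line 3 (P-527, Drenovia, 1,737 kg, €277,589.97):
Base rate for P-527 is 23%.
Additional duty on P-527 from Drenovia: +62.2%. Applied ad valorem rate: 23% + 62.2% = 85.2%.
Duty = €277,589.97 × 85.2% = €236,506.65.
Total = €0.00 + €2,591.85 + €236,506.65 = €239,098.50.

€239,098.50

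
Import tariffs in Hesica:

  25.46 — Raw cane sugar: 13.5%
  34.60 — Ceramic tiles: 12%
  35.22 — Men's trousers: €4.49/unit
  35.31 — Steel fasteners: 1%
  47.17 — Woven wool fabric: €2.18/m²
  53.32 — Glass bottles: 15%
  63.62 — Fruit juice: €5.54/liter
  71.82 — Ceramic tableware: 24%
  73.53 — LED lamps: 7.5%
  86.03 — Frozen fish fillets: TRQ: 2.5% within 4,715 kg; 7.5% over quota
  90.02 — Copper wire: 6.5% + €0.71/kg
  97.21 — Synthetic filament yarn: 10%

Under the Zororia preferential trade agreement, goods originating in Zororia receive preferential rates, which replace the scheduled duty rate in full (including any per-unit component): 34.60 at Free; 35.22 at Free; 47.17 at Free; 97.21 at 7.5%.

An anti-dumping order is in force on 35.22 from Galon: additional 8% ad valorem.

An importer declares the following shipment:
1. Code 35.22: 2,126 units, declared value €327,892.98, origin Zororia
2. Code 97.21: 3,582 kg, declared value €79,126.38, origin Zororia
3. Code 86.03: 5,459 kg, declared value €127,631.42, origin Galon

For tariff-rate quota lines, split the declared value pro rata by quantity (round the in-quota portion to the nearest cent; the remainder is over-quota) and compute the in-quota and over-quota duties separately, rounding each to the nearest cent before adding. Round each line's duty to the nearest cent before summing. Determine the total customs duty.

Line 1 (35.22, Zororia, 2,126 units, €327,892.98):
Base rate for 35.22 is €4.49/unit.
Origin Zororia qualifies under the Hesica–Zororia agreement and 35.22 is covered: preferential rate Free applies instead.
The additional-duty order on 35.22 targets Galon, not Zororia; it does not apply.
Duty = €327,892.98 × 0% = €0.00.
Line 2 (97.21, Zororia, 3,582 kg, €79,126.38):
Base rate for 97.21 is 10%.
Origin Zororia qualifies under the Hesica–Zororia agreement and 97.21 is covered: preferential rate 7.5% applies instead.
Duty = €79,126.38 × 7.5% = €5,934.48.
Line 3 (86.03, Galon, 5,459 kg, €127,631.42):
Code 86.03 is under a tariff-rate quota (threshold 4,715 kg). In-quota: 4,715 kg at 2.5%; over-quota: 744 kg at 7.5%.
Pro-rata value split: in-quota = €127,631.42 × 4,715/5,459 = €110,236.70; over-quota = €127,631.42 − €110,236.70 = €17,394.72.
In-quota duty = €110,236.70 × 2.5% = €2,755.92. Over-quota duty = €17,394.72 × 7.5% = €1,304.60.
Line duty = €2,755.92 + €1,304.60 = €4,060.52.
Total = €0.00 + €5,934.48 + €4,060.52 = €9,995.00.

€9,995.00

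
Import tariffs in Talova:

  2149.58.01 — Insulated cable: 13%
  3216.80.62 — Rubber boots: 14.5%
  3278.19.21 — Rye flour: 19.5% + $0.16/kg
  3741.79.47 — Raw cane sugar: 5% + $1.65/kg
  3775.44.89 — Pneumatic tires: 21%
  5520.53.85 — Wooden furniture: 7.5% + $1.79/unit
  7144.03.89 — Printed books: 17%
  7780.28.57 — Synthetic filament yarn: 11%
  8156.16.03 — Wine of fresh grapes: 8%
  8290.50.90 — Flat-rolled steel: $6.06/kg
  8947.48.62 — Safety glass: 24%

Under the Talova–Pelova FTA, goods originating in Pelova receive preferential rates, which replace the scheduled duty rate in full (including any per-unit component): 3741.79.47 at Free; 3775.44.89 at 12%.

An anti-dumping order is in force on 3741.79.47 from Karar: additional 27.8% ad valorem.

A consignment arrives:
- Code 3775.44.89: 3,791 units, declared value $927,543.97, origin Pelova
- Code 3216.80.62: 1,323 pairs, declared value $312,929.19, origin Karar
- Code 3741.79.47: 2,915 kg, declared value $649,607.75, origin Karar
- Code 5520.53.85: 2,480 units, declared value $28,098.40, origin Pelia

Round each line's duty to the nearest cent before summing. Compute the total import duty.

$381,107.68

Line 1 (3775.44.89, Pelova, 3,791 units, $927,543.97):
Base rate for 3775.44.89 is 21%.
Origin Pelova qualifies under the Talova–Pelova agreement and 3775.44.89 is covered: preferential rate 12% applies instead.
Duty = $927,543.97 × 12% = $111,305.28.
Line 2 (3216.80.62, Karar, 1,323 pairs, $312,929.19):
Base rate for 3216.80.62 is 14.5%.
Duty = $312,929.19 × 14.5% = $45,374.73.
Line 3 (3741.79.47, Karar, 2,915 kg, $649,607.75):
Base rate for 3741.79.47 is 5% + $1.65/kg.
3741.79.47 has an FTA preferential rate, but origin Karar is not Pelova; base rate stands.
Additional duty on 3741.79.47 from Karar: +27.8%. Applied ad valorem rate: 5% + 27.8% = 32.8%.
Duty = $649,607.75 × 32.8% + 2,915 × $1.65 = $217,881.09.
Line 4 (5520.53.85, Pelia, 2,480 units, $28,098.40):
Base rate for 5520.53.85 is 7.5% + $1.79/unit.
Duty = $28,098.40 × 7.5% + 2,480 × $1.79 = $6,546.58.
Total = $111,305.28 + $45,374.73 + $217,881.09 + $6,546.58 = $381,107.68.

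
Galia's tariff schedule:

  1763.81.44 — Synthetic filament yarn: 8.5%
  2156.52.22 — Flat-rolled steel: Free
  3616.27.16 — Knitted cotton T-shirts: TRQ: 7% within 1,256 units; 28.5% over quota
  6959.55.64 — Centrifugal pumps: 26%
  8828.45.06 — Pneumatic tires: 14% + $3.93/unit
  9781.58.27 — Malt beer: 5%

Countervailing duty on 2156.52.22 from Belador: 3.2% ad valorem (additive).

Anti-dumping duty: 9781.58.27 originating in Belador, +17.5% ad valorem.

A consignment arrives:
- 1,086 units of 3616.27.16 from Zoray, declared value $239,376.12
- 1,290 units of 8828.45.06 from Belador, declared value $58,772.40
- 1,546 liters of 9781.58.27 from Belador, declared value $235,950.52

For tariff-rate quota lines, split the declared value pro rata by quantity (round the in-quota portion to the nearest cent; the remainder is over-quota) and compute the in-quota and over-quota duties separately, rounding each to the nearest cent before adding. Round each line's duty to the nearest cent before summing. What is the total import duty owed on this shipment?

Line 1 (3616.27.16, Zoray, 1,086 units, $239,376.12):
Code 3616.27.16 is under a tariff-rate quota (threshold 1,256 units). Quantity 1,086 units is within the quota, so the in-quota rate 7% applies to the full value.
Duty = $239,376.12 × 7% = $16,756.33.
Line 2 (8828.45.06, Belador, 1,290 units, $58,772.40):
Base rate for 8828.45.06 is 14% + $3.93/unit.
Duty = $58,772.40 × 14% + 1,290 × $3.93 = $13,297.84.
Line 3 (9781.58.27, Belador, 1,546 liters, $235,950.52):
Base rate for 9781.58.27 is 5%.
Additional duty on 9781.58.27 from Belador: +17.5%. Applied ad valorem rate: 5% + 17.5% = 22.5%.
Duty = $235,950.52 × 22.5% = $53,088.87.
Total = $16,756.33 + $13,297.84 + $53,088.87 = $83,143.04.

$83,143.04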